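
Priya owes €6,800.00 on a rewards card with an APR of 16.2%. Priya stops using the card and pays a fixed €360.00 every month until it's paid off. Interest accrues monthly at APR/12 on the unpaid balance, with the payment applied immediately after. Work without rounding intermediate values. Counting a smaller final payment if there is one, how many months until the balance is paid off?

Monthly rate r = 16.2%/12 = 1.35% = 0.0135.
Recurrence: B ← B·(1+r) − €360.00.
Month 1: interest €91.80; balance after payment €6,531.80.
Month 2: interest €88.18; balance after payment €6,259.98.
Closed form: n = −ln(1 − rB₀/P)/ln(1+r) = −ln(0.745)/ln(1.0135) ≈ 21.952, so the balance reaches zero during payment 22.

22 months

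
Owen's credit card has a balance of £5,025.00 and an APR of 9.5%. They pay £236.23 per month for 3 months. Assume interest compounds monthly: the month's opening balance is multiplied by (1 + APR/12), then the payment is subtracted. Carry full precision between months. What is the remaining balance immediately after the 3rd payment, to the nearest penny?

£4,430.98

Monthly rate r = 9.5%/12 = 0.791667% = 0.00791667.
Each month: B ← B·(1+r) − £236.23.
Month 1: interest £39.78; balance after payment £4,828.55.
Month 2: interest £38.23; balance after payment £4,630.55.
Month 3: interest £36.66; balance after payment £4,430.98.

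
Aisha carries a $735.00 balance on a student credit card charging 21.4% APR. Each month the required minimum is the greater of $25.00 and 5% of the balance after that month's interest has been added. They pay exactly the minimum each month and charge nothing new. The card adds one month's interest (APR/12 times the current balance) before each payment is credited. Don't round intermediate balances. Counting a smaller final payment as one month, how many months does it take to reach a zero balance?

37 months

Monthly rate r = 21.4%/12 = 1.78333% = 0.0178333.
While 5% of the post-interest balance exceeds $25.00, each month B ← (B·(1+r))·(1 − 0.05), i.e. B shrinks by the factor (1+r)·0.95 = 0.96694.
This holds for months 1–12. Entering month 13 the balance is $491.01; 5% of the post-interest balance is now below $25.00, so the flat $25.00 minimum applies from here.
From month 13 a fixed $25.00 at rate r clears $491.01 in 25 more payments. Total: 12 + 25 = 37 months.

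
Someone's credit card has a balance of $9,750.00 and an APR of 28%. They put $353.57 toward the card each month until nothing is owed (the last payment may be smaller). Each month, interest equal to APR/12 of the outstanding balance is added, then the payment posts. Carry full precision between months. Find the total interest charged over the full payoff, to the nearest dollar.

$6,059

Monthly rate r = 28%/12 = 2.33333% = 0.0233333.
Payoff takes n = ⌈−ln(1 − rB₀/P)/ln(1+r)⌉ = ⌈44.710⌉ = 45 payments; the last is $251.81.
Total paid = 44·$353.57 + $251.81 = $15,808.89.
Total interest = total paid − principal = $15,808.89 − $9,750.00 = $6,058.89.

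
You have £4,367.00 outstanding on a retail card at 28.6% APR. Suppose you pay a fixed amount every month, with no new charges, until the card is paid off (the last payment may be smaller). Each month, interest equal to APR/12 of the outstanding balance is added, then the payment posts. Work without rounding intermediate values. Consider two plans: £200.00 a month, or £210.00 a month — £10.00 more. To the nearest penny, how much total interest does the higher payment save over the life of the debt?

£137.44

Monthly rate r = 28.6%/12 = 2.38333% = 0.0238333.
At £200.00/mo: n = ⌈−ln(1 − rB₀/P)/ln(1+r)⌉ = 32 payments (last £39.76); total interest = total paid − £4,367.00 = £1,872.76.
At £210.00/mo: 30 payments (last £12.32); total interest £1,735.32.
Interest saved = £1,872.76 − £1,735.32 = £137.44.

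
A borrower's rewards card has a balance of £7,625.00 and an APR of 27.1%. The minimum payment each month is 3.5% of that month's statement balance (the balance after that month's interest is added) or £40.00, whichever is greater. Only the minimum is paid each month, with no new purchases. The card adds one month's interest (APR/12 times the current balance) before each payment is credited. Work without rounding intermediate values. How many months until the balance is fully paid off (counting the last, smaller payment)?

190 months

Monthly rate r = 27.1%/12 = 2.25833% = 0.0225833.
While 3.5% of the post-interest balance exceeds £40.00, each month B ← (B·(1+r))·(1 − 0.035), i.e. B shrinks by the factor (1+r)·0.965 = 0.98679.
This holds for months 1–145. Entering month 146 the balance is £1,109.21; 3.5% of the post-interest balance is now below £40.00, so the flat £40.00 minimum applies from here.
From month 146 a fixed £40.00 at rate r clears £1,109.21 in 45 more payments. Total: 145 + 45 = 190 months.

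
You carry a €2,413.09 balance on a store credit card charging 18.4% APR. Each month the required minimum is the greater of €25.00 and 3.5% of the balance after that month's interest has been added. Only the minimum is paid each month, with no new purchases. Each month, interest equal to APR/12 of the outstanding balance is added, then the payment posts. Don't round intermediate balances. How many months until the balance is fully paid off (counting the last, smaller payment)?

98 months

Monthly rate r = 18.4%/12 = 1.53333% = 0.0153333.
While 3.5% of the post-interest balance exceeds €25.00, each month B ← (B·(1+r))·(1 − 0.035), i.e. B shrinks by the factor (1+r)·0.965 = 0.9798.
This holds for months 1–61. Entering month 62 the balance is €694.81; 3.5% of the post-interest balance is now below €25.00, so the flat €25.00 minimum applies from here.
From month 62 a fixed €25.00 at rate r clears €694.81 in 37 more payments. Total: 61 + 37 = 98 months.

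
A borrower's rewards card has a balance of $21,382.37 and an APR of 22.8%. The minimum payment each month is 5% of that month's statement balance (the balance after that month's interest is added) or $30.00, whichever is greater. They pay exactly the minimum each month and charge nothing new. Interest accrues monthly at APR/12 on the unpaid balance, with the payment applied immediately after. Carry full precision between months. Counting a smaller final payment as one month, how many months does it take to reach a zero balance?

Monthly rate r = 22.8%/12 = 1.9% = 0.019.
While 5% of the post-interest balance exceeds $30.00, each month B ← (B·(1+r))·(1 − 0.05), i.e. B shrinks by the factor (1+r)·0.95 = 0.96805.
This holds for months 1–111. Entering month 112 the balance is $581.72; 5% of the post-interest balance is now below $30.00, so the flat $30.00 minimum applies from here.
From month 112 a fixed $30.00 at rate r clears $581.72 in 25 more payments. Total: 111 + 25 = 136 months.

136 months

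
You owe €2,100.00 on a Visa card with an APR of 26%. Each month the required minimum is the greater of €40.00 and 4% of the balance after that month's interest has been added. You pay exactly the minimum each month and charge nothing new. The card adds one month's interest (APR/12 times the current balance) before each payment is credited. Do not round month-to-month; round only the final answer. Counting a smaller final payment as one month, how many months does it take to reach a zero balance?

75 months

Monthly rate r = 26%/12 = 2.16667% = 0.0216667.
While 4% of the post-interest balance exceeds €40.00, each month B ← (B·(1+r))·(1 − 0.04), i.e. B shrinks by the factor (1+r)·0.96 = 0.9808.
This holds for months 1–40. Entering month 41 the balance is €967.02; 4% of the post-interest balance is now below €40.00, so the flat €40.00 minimum applies from here.
From month 41 a fixed €40.00 at rate r clears €967.02 in 35 more payments. Total: 40 + 35 = 75 months.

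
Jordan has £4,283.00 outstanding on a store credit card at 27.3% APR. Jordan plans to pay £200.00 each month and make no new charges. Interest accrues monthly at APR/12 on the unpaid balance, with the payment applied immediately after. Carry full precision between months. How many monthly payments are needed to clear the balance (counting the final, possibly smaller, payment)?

Monthly rate r = 27.3%/12 = 2.275% = 0.02275.
Recurrence: B ← B·(1+r) − £200.00.
Month 1: interest £97.44; balance after payment £4,180.44.
Month 2: interest £95.10; balance after payment £4,075.54.
Closed form: n = −ln(1 − rB₀/P)/ln(1+r) = −ln(0.51281)/ln(1.02275) ≈ 29.689, so the balance reaches zero during payment 30.

30 payments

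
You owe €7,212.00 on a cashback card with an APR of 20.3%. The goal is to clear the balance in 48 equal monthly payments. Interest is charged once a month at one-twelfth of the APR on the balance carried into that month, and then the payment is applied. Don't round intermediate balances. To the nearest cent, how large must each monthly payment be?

€220.62

Monthly rate r = 20.3%/12 = 1.69167% = 0.0169167.
Level-payment amortization: P = B₀·r / (1 − (1+r)^(−n)) = 7212.00·0.0169167 / (1 − 1.01692^(−48)).
Denominator 1 − (1+r)^(−48) = 0.553005202.
P = 122.003 / 0.553005202 ≈ 220.62.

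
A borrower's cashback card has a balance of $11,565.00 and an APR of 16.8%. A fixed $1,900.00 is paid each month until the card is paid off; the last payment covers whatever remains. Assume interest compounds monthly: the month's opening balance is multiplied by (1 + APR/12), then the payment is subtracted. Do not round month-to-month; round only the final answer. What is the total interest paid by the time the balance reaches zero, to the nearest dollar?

$610

Monthly rate r = 16.8%/12 = 1.4% = 0.014.
Payoff takes n = ⌈−ln(1 − rB₀/P)/ln(1+r)⌉ = ⌈6.406⌉ = 7 payments; the last is $775.28.
Total paid = 6·$1,900.00 + $775.28 = $12,175.28.
Total interest = total paid − principal = $12,175.28 − $11,565.00 = $610.28.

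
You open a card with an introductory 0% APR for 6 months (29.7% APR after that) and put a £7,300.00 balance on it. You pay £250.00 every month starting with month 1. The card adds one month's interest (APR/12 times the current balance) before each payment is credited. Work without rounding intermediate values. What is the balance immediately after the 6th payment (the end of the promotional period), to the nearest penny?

Promo months 1–6 at r₀ = 0%/12 = 0; months 7+ at r₁ = 29.7%/12 = 0.02475.
After month 6 (no interest yet): B = £7,300.00 − 6·£250.00 = £5,800.00.

£5,800.00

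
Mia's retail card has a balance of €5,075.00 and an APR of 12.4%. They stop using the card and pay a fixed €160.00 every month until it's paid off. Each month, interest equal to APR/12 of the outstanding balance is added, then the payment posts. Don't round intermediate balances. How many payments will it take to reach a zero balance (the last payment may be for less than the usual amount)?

39 payments

Monthly rate r = 12.4%/12 = 1.03333% = 0.0103333.
Recurrence: B ← B·(1+r) − €160.00.
Month 1: interest €52.44; balance after payment €4,967.44.
Month 2: interest €51.33; balance after payment €4,858.77.
Closed form: n = −ln(1 − rB₀/P)/ln(1+r) = −ln(0.67224)/ln(1.01033) ≈ 38.631, so the balance reaches zero during payment 39.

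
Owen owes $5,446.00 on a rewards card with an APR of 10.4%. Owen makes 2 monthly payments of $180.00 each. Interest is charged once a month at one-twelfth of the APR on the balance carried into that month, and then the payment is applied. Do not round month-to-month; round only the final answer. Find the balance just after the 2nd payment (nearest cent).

$5,179.25

Monthly rate r = 10.4%/12 = 0.866667% = 0.00866667.
Each month: B ← B·(1+r) − $180.00.
Month 1: interest $47.20; balance after payment $5,313.20.
Month 2: interest $46.05; balance after payment $5,179.25.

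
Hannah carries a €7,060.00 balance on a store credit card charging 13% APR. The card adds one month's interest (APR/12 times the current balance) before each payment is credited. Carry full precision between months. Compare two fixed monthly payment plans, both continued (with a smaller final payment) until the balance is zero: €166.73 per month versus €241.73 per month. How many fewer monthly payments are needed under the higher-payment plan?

Monthly rate r = 13%/12 = 1.08333% = 0.0108333.
At €166.73/mo: n = ⌈−ln(1 − rB₀/P)/ln(1+r)⌉ = 57 payments (last €161.34); total interest = total paid − €7,060.00 = €2,438.22.
At €241.73/mo: 36 payments (last €73.29); total interest €1,473.84.
Payments saved = 57 − 36 = 21.

21 fewer payments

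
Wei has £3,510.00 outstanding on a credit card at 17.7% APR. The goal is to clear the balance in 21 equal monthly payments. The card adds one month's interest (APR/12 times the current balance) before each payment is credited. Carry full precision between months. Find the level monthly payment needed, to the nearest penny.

Monthly rate r = 17.7%/12 = 1.475% = 0.01475.
Level-payment amortization: P = B₀·r / (1 − (1+r)^(−n)) = 3510.00·0.01475 / (1 − 1.01475^(−21)).
Denominator 1 − (1+r)^(−21) = 0.26470817.
P = 51.7725 / 0.26470817 ≈ 195.58.

£195.58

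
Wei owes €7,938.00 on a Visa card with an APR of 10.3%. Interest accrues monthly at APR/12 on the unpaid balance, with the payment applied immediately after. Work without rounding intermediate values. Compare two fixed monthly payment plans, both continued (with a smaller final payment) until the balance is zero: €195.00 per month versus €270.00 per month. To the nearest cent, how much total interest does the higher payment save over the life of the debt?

Monthly rate r = 10.3%/12 = 0.858333% = 0.00858333.
At €195.00/mo: n = ⌈−ln(1 − rB₀/P)/ln(1+r)⌉ = 51 payments (last €58.05); total interest = total paid − €7,938.00 = €1,870.05.
At €270.00/mo: 35 payments (last €7.37); total interest €1,249.37.
Interest saved = €1,870.05 − €1,249.37 = €620.68.

€620.68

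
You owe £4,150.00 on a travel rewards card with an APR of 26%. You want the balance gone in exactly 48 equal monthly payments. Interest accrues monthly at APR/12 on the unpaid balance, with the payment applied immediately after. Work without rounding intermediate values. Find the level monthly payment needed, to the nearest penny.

Monthly rate r = 26%/12 = 2.16667% = 0.0216667.
Level-payment amortization: P = B₀·r / (1 − (1+r)^(−n)) = 4150.00·0.0216667 / (1 − 1.02167^(−48)).
Denominator 1 − (1+r)^(−48) = 0.642597784.
P = 89.9167 / 0.642597784 ≈ 139.93.

£139.93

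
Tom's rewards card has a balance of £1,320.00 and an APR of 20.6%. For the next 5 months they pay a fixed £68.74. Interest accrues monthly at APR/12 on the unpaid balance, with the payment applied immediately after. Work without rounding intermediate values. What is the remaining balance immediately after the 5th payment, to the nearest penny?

Monthly rate r = 20.6%/12 = 1.71667% = 0.0171667.
Each month: B ← B·(1+r) − £68.74.
Month 1: interest £22.66; balance after payment £1,273.92.
Month 2: interest £21.87; balance after payment £1,227.05.
Month 3: interest £21.06; balance after payment £1,179.37.
Month 4: interest £20.25; balance after payment £1,130.88.
Month 5: interest £19.41; balance after payment £1,081.55.

£1,081.55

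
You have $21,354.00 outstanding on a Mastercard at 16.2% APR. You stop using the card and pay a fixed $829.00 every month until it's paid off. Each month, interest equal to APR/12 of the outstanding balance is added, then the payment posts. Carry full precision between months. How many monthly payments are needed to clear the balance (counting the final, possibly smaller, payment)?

Monthly rate r = 16.2%/12 = 1.35% = 0.0135.
Recurrence: B ← B·(1+r) − $829.00.
Month 1: interest $288.28; balance after payment $20,813.28.
Month 2: interest $280.98; balance after payment $20,265.26.
Closed form: n = −ln(1 − rB₀/P)/ln(1+r) = −ln(0.65226)/ln(1.0135) ≈ 31.866, so the balance reaches zero during payment 32.

32 payments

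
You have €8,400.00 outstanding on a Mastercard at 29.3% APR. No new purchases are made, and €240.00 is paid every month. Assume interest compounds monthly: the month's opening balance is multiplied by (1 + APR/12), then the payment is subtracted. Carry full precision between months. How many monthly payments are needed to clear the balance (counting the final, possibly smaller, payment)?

80 payments

Monthly rate r = 29.3%/12 = 2.44167% = 0.0244167.
Recurrence: B ← B·(1+r) − €240.00.
Month 1: interest €205.10; balance after payment €8,365.10.
Month 2: interest €204.25; balance after payment €8,329.35.
Closed form: n = −ln(1 − rB₀/P)/ln(1+r) = −ln(0.14542)/ln(1.02442) ≈ 79.929, so the balance reaches zero during payment 80.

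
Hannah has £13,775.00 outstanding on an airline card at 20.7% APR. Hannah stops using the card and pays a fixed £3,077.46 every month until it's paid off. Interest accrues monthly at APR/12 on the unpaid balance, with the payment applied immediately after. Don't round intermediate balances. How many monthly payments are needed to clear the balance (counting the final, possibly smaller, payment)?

Monthly rate r = 20.7%/12 = 1.725% = 0.01725.
Recurrence: B ← B·(1+r) − £3,077.46.
Month 1: interest £237.62; balance after payment £10,935.16.
Month 2: interest £188.63; balance after payment £8,046.33.
Month 3: interest £138.80; balance after payment £5,107.67.
Month 4: interest £88.11; balance after payment £2,118.32.
Month 5: interest £36.54; balance after payment £0.00.

5 months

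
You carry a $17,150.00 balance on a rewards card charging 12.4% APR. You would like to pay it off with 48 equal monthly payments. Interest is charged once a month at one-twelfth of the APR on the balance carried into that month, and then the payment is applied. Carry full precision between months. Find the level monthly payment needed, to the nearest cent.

Monthly rate r = 12.4%/12 = 1.03333% = 0.0103333.
Level-payment amortization: P = B₀·r / (1 − (1+r)^(−n)) = 17150.00·0.0103333 / (1 − 1.01033^(−48)).
Denominator 1 − (1+r)^(−48) = 0.389486487.
P = 177.217 / 0.389486487 ≈ 455.00.

$455.00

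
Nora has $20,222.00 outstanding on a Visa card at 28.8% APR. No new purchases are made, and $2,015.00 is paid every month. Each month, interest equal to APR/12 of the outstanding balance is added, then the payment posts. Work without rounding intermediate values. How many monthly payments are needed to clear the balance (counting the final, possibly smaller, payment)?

Monthly rate r = 28.8%/12 = 2.4% = 0.024.
Recurrence: B ← B·(1+r) − $2,015.00.
Month 1: interest $485.33; balance after payment $18,692.33.
Month 2: interest $448.62; balance after payment $17,125.94.
Closed form: n = −ln(1 − rB₀/P)/ln(1+r) = −ln(0.75914)/ln(1.024) ≈ 11.619, so the balance reaches zero during payment 12.

12 months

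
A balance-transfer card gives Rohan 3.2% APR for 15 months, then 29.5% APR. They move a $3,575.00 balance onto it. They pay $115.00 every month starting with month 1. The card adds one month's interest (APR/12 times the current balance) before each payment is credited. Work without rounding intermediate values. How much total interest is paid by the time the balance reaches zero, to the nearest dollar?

$727

Promo months 1–15 at r₀ = 3.2%/12 = 0.00266667; months 16+ at r₁ = 29.5%/12 = 0.0245833.
After month 15: iterate B ← B·(1+r₀) − $115.00 for 15 months → $1,963.13.
Then at r₁ with $115.00/mo: n₂ = −ln(1 − r₁·B/P)/ln(1+r₁) ≈ 22.41 → 23 more payments.
Total paid = 37·$115.00 + $46.92 = $4,301.92; interest = $4,301.92 − $3,575.00 = $726.92.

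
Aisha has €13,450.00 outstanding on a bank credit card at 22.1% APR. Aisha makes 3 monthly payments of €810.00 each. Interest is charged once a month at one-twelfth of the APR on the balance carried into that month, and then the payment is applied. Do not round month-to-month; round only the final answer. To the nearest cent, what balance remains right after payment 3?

€11,731.85

Monthly rate r = 22.1%/12 = 1.84167% = 0.0184167.
Each month: B ← B·(1+r) − €810.00.
Month 1: interest €247.70; balance after payment €12,887.70.
Month 2: interest €237.35; balance after payment €12,315.05.
Month 3: interest €226.80; balance after payment €11,731.85.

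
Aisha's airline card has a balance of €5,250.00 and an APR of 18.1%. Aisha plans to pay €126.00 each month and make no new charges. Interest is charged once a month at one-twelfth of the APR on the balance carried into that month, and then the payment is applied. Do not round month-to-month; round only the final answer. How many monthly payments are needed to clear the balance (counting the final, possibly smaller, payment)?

67 months

Monthly rate r = 18.1%/12 = 1.50833% = 0.0150833.
Recurrence: B ← B·(1+r) − €126.00.
Month 1: interest €79.19; balance after payment €5,203.19.
Month 2: interest €78.48; balance after payment €5,155.67.
Closed form: n = −ln(1 − rB₀/P)/ln(1+r) = −ln(0.37153)/ln(1.01508) ≈ 66.138, so the balance reaches zero during payment 67.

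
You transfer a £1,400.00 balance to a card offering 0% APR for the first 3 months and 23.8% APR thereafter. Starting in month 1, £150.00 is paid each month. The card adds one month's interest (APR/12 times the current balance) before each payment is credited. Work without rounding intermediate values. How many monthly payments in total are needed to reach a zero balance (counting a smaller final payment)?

10 months

Promo months 1–3 at r₀ = 0%/12 = 0; months 4+ at r₁ = 23.8%/12 = 0.0198333.
After month 3 (no interest yet): B = £1,400.00 − 3·£150.00 = £950.00.
Then at r₁ with £150.00/mo: n₂ = −ln(1 − r₁·B/P)/ln(1+r₁) ≈ 6.83 → 7 more payments.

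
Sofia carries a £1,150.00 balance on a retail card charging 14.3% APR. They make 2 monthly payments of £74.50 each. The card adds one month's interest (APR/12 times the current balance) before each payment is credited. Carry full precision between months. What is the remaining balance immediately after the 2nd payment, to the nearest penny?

£1,027.68

Monthly rate r = 14.3%/12 = 1.19167% = 0.0119167.
Each month: B ← B·(1+r) − £74.50.
Month 1: interest £13.70; balance after payment £1,089.20.
Month 2: interest £12.98; balance after payment £1,027.68.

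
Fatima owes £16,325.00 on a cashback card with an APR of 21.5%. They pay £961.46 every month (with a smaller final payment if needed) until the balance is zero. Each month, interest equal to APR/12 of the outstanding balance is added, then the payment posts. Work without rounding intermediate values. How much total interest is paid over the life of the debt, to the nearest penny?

Monthly rate r = 21.5%/12 = 1.79167% = 0.0179167.
Payoff takes n = ⌈−ln(1 − rB₀/P)/ln(1+r)⌉ = ⌈20.425⌉ = 21 payments; the last is £410.97.
Total paid = 20·£961.46 + £410.97 = £19,640.17.
Total interest = total paid − principal = £19,640.17 − £16,325.00 = £3,315.17.

£3,315.17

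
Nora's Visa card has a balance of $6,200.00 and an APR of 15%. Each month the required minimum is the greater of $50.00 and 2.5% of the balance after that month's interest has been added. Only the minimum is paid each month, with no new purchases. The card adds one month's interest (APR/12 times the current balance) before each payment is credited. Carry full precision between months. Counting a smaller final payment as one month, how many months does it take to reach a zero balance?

144 months

Monthly rate r = 15%/12 = 1.25% = 0.0125.
While 2.5% of the post-interest balance exceeds $50.00, each month B ← (B·(1+r))·(1 − 0.025), i.e. B shrinks by the factor (1+r)·0.975 = 0.98719.
This holds for months 1–89. Entering month 90 the balance is $1,967.71; 2.5% of the post-interest balance is now below $50.00, so the flat $50.00 minimum applies from here.
From month 90 a fixed $50.00 at rate r clears $1,967.71 in 55 more payments. Total: 89 + 55 = 144 months.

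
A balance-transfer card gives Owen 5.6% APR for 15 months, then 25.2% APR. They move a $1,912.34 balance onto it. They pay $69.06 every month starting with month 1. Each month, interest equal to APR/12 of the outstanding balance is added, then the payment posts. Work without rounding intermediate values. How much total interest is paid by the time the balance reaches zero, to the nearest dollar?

$300

Promo months 1–15 at r₀ = 5.6%/12 = 0.00466667; months 16+ at r₁ = 25.2%/12 = 0.021.
After month 15: iterate B ← B·(1+r₀) − $69.06 for 15 months → $980.23.
Then at r₁ with $69.06/mo: n₂ = −ln(1 − r₁·B/P)/ln(1+r₁) ≈ 17.03 → 18 more payments.
Total paid = 32·$69.06 + $2.09 = $2,212.01; interest = $2,212.01 − $1,912.34 = $299.67.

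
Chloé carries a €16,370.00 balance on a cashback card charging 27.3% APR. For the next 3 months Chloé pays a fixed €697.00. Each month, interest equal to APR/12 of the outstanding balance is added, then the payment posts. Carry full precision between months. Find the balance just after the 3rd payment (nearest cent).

Monthly rate r = 27.3%/12 = 2.275% = 0.02275.
Each month: B ← B·(1+r) − €697.00.
Month 1: interest €372.42; balance after payment €16,045.42.
Month 2: interest €365.03; balance after payment €15,713.45.
Month 3: interest €357.48; balance after payment €15,373.93.

€15,373.93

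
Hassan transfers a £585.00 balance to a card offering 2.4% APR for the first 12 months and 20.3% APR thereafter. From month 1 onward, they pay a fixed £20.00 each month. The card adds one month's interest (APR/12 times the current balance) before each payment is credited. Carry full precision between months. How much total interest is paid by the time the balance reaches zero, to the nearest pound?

£83

Promo months 1–12 at r₀ = 2.4%/12 = 0.002; months 13+ at r₁ = 20.3%/12 = 0.0169167.
After month 12: iterate B ← B·(1+r₀) − £20.00 for 12 months → £356.54.
Then at r₁ with £20.00/mo: n₂ = −ln(1 − r₁·B/P)/ln(1+r₁) ≈ 21.40 → 22 more payments.
Total paid = 33·£20.00 + £7.96 = £667.96; interest = £667.96 − £585.00 = £82.96.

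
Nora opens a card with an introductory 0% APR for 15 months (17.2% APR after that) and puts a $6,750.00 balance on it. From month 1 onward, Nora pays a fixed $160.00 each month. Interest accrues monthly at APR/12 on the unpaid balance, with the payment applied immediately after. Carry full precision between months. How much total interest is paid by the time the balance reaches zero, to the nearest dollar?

Promo months 1–15 at r₀ = 0%/12 = 0; months 16+ at r₁ = 17.2%/12 = 0.0143333.
After month 15 (no interest yet): B = $6,750.00 − 15·$160.00 = $4,350.00.
Then at r₁ with $160.00/mo: n₂ = −ln(1 − r₁·B/P)/ln(1+r₁) ≈ 34.70 → 35 more payments.
Total paid = 49·$160.00 + $111.66 = $7,951.66; interest = $7,951.66 − $6,750.00 = $1,201.66.

$1,202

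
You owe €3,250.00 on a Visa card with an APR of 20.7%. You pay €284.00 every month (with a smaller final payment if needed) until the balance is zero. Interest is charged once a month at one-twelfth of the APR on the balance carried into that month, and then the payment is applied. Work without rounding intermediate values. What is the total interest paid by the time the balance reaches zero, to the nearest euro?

€402

Monthly rate r = 20.7%/12 = 1.725% = 0.01725.
Payoff takes n = ⌈−ln(1 − rB₀/P)/ln(1+r)⌉ = ⌈12.858⌉ = 13 payments; the last is €243.86.
Total paid = 12·€284.00 + €243.86 = €3,651.86.
Total interest = total paid − principal = €3,651.86 − €3,250.00 = €401.86.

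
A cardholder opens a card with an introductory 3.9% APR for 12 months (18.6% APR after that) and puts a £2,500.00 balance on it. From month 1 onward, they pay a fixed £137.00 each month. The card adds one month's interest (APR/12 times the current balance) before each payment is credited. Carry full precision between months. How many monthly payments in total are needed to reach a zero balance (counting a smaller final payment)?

20 payments

Promo months 1–12 at r₀ = 3.9%/12 = 0.00325; months 13+ at r₁ = 18.6%/12 = 0.0155.
After month 12: iterate B ← B·(1+r₀) − £137.00 for 12 months → £925.55.
Then at r₁ with £137.00/mo: n₂ = −ln(1 − r₁·B/P)/ln(1+r₁) ≈ 7.19 → 8 more payments.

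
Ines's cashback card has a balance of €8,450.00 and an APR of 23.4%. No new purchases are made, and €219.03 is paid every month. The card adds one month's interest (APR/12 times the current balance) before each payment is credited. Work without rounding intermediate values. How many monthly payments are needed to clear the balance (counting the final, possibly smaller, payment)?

Monthly rate r = 23.4%/12 = 1.95% = 0.0195.
Recurrence: B ← B·(1+r) − €219.03.
Month 1: interest €164.78; balance after payment €8,395.74.
Month 2: interest €163.72; balance after payment €8,340.43.
Closed form: n = −ln(1 − rB₀/P)/ln(1+r) = −ln(0.24771)/ln(1.0195) ≈ 72.260, so the balance reaches zero during payment 73.

73 months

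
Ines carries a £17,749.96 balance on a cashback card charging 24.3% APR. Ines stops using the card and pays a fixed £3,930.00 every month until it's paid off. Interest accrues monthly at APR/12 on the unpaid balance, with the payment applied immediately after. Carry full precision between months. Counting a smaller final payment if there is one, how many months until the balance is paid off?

Monthly rate r = 24.3%/12 = 2.025% = 0.02025.
Recurrence: B ← B·(1+r) − £3,930.00.
Month 1: interest £359.44; balance after payment £14,179.40.
Month 2: interest £287.13; balance after payment £10,536.53.
Month 3: interest £213.36; balance after payment £6,819.89.
Month 4: interest £138.10; balance after payment £3,028.00.
Month 5: interest £61.32; balance after payment £0.00.

5 payments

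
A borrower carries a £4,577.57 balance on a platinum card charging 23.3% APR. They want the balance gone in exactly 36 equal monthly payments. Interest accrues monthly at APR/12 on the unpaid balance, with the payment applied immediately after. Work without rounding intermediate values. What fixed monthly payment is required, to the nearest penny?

£177.91

Monthly rate r = 23.3%/12 = 1.94167% = 0.0194167.
Level-payment amortization: P = B₀·r / (1 − (1+r)^(−n)) = 4577.57·0.0194167 / (1 − 1.01942^(−36)).
Denominator 1 − (1+r)^(−36) = 0.499576459.
P = 88.8812 / 0.499576459 ≈ 177.91.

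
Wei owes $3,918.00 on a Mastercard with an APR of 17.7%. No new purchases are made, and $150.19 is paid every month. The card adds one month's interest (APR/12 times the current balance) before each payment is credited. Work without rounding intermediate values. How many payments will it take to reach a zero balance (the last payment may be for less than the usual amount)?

Monthly rate r = 17.7%/12 = 1.475% = 0.01475.
Recurrence: B ← B·(1+r) − $150.19.
Month 1: interest $57.79; balance after payment $3,825.60.
Month 2: interest $56.43; balance after payment $3,731.84.
Closed form: n = −ln(1 − rB₀/P)/ln(1+r) = −ln(0.61522)/ln(1.01475) ≈ 33.177, so the balance reaches zero during payment 34.

34 payments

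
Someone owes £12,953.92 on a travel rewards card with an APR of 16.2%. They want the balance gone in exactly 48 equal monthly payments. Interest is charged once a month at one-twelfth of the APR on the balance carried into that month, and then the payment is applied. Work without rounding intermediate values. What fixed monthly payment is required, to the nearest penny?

£368.45

Monthly rate r = 16.2%/12 = 1.35% = 0.0135.
Level-payment amortization: P = B₀·r / (1 − (1+r)^(−n)) = 12953.92·0.0135 / (1 − 1.0135^(−48)).
Denominator 1 − (1+r)^(−48) = 0.474636551.
P = 174.878 / 0.474636551 ≈ 368.45.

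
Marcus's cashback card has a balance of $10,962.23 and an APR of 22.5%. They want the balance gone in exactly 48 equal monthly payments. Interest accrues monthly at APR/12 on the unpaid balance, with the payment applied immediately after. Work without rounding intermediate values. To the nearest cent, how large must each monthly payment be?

Monthly rate r = 22.5%/12 = 1.875% = 0.01875.
Level-payment amortization: P = B₀·r / (1 − (1+r)^(−n)) = 10962.23·0.01875 / (1 − 1.01875^(−48)).
Denominator 1 − (1+r)^(−48) = 0.590028038.
P = 205.542 / 0.590028038 ≈ 348.36.

$348.36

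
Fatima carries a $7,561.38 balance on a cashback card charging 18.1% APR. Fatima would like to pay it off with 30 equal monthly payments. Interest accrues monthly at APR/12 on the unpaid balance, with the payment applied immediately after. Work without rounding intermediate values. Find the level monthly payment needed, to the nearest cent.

Monthly rate r = 18.1%/12 = 1.50833% = 0.0150833.
Level-payment amortization: P = B₀·r / (1 − (1+r)^(−n)) = 7561.38·0.0150833 / (1 − 1.01508^(−30)).
Denominator 1 − (1+r)^(−30) = 0.361811336.
P = 114.051 / 0.361811336 ≈ 315.22.

$315.22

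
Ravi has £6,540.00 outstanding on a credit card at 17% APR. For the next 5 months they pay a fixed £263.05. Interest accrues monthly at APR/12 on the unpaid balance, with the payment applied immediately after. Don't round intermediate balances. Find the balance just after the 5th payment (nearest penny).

£5,663.52

Monthly rate r = 17%/12 = 1.41667% = 0.0141667.
Each month: B ← B·(1+r) − £263.05.
Month 1: interest £92.65; balance after payment £6,369.60.
Month 2: interest £90.24; balance after payment £6,196.79.
Month 3: interest £87.79; balance after payment £6,021.52.
Month 4: interest £85.30; balance after payment £5,843.78.
Month 5: interest £82.79; balance after payment £5,663.52.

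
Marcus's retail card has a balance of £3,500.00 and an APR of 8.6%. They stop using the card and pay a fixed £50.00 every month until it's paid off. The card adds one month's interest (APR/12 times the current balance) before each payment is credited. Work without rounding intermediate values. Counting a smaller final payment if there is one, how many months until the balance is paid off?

98 payments

Monthly rate r = 8.6%/12 = 0.716667% = 0.00716667.
Recurrence: B ← B·(1+r) − £50.00.
Month 1: interest £25.08; balance after payment £3,475.08.
Month 2: interest £24.90; balance after payment £3,449.99.
Closed form: n = −ln(1 − rB₀/P)/ln(1+r) = −ln(0.49833)/ln(1.00717) ≈ 97.532, so the balance reaches zero during payment 98.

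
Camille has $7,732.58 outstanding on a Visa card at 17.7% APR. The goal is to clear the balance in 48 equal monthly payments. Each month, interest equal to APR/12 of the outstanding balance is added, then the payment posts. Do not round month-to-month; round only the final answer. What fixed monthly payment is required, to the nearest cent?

Monthly rate r = 17.7%/12 = 1.475% = 0.01475.
Level-payment amortization: P = B₀·r / (1 − (1+r)^(−n)) = 7732.58·0.01475 / (1 − 1.01475^(−48)).
Denominator 1 − (1+r)^(−48) = 0.504817691.
P = 114.056 / 0.504817691 ≈ 225.93.

$225.93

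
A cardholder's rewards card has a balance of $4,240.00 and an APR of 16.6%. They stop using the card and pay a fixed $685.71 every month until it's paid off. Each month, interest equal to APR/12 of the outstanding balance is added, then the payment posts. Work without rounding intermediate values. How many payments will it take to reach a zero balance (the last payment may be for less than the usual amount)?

7 payments

Monthly rate r = 16.6%/12 = 1.38333% = 0.0138333.
Recurrence: B ← B·(1+r) − $685.71.
Month 1: interest $58.65; balance after payment $3,612.94.
Month 2: interest $49.98; balance after payment $2,977.21.
Closed form: n = −ln(1 − rB₀/P)/ln(1+r) = −ln(0.91446)/ln(1.01383) ≈ 6.509, so the balance reaches zero during payment 7.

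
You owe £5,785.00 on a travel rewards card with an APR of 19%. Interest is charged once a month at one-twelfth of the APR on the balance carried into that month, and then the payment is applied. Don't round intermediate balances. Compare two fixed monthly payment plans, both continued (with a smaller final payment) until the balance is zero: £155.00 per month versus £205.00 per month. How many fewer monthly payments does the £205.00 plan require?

Monthly rate r = 19%/12 = 1.58333% = 0.0158333.
At £155.00/mo: n = ⌈−ln(1 − rB₀/P)/ln(1+r)⌉ = 57 payments (last £139.97); total interest = total paid − £5,785.00 = £3,034.97.
At £205.00/mo: 38 payments (last £141.39); total interest £1,941.39.
Payments saved = 57 − 38 = 19.

19 fewer payments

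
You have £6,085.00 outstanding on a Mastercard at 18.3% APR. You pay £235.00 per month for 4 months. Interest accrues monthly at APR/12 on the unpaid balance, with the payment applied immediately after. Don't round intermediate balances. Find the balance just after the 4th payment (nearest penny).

£5,503.04

Monthly rate r = 18.3%/12 = 1.525% = 0.01525.
Each month: B ← B·(1+r) − £235.00.
Month 1: interest £92.80; balance after payment £5,942.80.
Month 2: interest £90.63; balance after payment £5,798.42.
Month 3: interest £88.43; balance after payment £5,651.85.
Month 4: interest £86.19; balance after payment £5,503.04.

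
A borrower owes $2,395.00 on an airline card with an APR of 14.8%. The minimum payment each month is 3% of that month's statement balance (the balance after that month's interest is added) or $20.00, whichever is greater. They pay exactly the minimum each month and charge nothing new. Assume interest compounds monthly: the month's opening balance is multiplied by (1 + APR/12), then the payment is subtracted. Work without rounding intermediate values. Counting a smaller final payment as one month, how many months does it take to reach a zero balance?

114 months

Monthly rate r = 14.8%/12 = 1.23333% = 0.0123333.
While 3% of the post-interest balance exceeds $20.00, each month B ← (B·(1+r))·(1 − 0.03), i.e. B shrinks by the factor (1+r)·0.97 = 0.98196.
This holds for months 1–71. Entering month 72 the balance is $657.76; 3% of the post-interest balance is now below $20.00, so the flat $20.00 minimum applies from here.
From month 72 a fixed $20.00 at rate r clears $657.76 in 43 more payments. Total: 71 + 43 = 114 months.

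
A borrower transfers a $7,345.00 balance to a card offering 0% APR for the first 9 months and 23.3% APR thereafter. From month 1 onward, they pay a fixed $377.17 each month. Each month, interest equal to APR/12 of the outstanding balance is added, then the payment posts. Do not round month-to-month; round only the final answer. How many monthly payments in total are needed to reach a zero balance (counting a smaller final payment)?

21 months

Promo months 1–9 at r₀ = 0%/12 = 0; months 10+ at r₁ = 23.3%/12 = 0.0194167.
After month 9 (no interest yet): B = $7,345.00 − 9·$377.17 = $3,950.47.
Then at r₁ with $377.17/mo: n₂ = −ln(1 − r₁·B/P)/ln(1+r₁) ≈ 11.82 → 12 more payments.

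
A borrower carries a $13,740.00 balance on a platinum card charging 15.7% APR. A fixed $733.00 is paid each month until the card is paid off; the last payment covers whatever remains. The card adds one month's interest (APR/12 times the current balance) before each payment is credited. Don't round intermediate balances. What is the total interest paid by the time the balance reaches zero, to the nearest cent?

$2,127.47

Monthly rate r = 15.7%/12 = 1.30833% = 0.0130833.
Payoff takes n = ⌈−ln(1 − rB₀/P)/ln(1+r)⌉ = ⌈21.646⌉ = 22 payments; the last is $474.47.
Total paid = 21·$733.00 + $474.47 = $15,867.47.
Total interest = total paid − principal = $15,867.47 − $13,740.00 = $2,127.47.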